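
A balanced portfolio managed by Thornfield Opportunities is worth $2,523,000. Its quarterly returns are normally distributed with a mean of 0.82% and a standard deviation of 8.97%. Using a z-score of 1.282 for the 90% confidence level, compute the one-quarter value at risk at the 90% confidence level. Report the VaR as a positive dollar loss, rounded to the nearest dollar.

Return at the 90% tail: μ − z·σ = 0.82% − 1.282 × 8.97% = 0.82 − 11.49954 = -10.67954%
VaR = −(-10.67954%) × $2,523,000 = 10.67954% × $2,523,000 = $269,445

$269,445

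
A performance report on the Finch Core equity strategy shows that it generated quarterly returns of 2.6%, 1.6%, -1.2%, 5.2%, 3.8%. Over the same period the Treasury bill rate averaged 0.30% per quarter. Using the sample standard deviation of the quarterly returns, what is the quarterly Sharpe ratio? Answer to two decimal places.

0.87

Mean return r̄ = 12.00 / 5 = 2.4000%
Σ(r − r̄)² = (2.6 − 2.4000)² + (1.6 − 2.4000)² + … = 23.4400
σ = √[23.4400 / 4] = 2.4207%
Sharpe = (r̄ − rf) / σ = (2.4000 − 0.3) / 2.4207 = 2.1000 / 2.4207 = 0.8675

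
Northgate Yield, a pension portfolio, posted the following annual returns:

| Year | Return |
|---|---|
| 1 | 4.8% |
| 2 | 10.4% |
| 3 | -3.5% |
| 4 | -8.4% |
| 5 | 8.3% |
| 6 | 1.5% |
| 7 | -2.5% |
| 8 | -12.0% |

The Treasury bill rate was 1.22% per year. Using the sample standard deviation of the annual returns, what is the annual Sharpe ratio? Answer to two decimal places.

r̄ = (4.8 + 10.4 − 3.5 − 8.4 + 8.3 + 1.5 − 2.5 − 12) / 8 = -0.1750%
Σ(r − r̄)² = (4.8 − (-0.1750))² + (10.4 − (-0.1750))² + (-3.5 − (-0.1750))² + … = 435.1550
σ = √[435.1550 / 7] = 7.8845%
Sharpe = (r̄ − rf) / σ = (-0.1750 − 1.22) / 7.8845 = -1.3950 / 7.8845 = -0.1769

-0.18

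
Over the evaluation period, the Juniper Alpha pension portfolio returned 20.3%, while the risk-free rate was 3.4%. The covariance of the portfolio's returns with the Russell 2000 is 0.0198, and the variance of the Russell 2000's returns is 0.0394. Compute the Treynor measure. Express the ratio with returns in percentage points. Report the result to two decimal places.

33.63

β = Cov / Var = 0.0198 / 0.0394 = 0.5025
Treynor = (Rp − Rf) / β = (20.3% − 3.4%) / 0.5025 = 16.90 / 0.5025 = 33.6318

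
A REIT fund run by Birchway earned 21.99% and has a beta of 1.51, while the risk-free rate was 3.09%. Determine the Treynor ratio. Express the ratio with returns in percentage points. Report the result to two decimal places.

Treynor = (Rp − Rf) / β = (21.99% − 3.09%) / 1.51 = 18.90 / 1.51 = 12.5166

12.52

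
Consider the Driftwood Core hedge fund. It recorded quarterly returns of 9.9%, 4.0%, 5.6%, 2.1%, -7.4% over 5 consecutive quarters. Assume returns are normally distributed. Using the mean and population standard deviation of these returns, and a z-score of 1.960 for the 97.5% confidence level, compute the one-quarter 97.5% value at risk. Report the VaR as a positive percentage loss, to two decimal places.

μ = (9.9 + 4 + 5.6 + 2.1 − 7.4) / 5 = 2.8400%
Σ(r − μ)² = 164.2120; population σ = √(164.2120/5) = 5.7308%
VaR = −(μ − z·σ) = −(2.8400 − 1.960 × 5.7308) = −(-8.3924) = 8.3924%

8.39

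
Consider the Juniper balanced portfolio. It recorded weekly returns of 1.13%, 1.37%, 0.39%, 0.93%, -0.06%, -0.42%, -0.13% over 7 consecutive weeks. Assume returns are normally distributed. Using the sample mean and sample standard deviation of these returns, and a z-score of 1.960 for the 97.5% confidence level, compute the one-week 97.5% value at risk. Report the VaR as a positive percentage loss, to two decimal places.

0.90

Mean return μ = 3.210 / 7 = 0.4586%
Σ(r − μ)² = 2.8957; sample σ = √(2.8957/6) = 0.6947%
VaR = −(μ − z·σ) = −(0.4586 − 1.960 × 0.6947) = −(-0.9030) = 0.9030%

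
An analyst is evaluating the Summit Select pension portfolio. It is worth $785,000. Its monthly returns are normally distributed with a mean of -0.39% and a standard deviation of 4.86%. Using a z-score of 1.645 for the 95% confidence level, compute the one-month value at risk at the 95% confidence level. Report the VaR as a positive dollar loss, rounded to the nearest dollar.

Return at the 95% tail: μ − z·σ = -0.39% − 1.645 × 4.86% = -0.39 − 7.9947 = -8.3847%
VaR = −(-8.3847%) × $785,000 = 8.3847% × $785,000 = $65,820

$65,820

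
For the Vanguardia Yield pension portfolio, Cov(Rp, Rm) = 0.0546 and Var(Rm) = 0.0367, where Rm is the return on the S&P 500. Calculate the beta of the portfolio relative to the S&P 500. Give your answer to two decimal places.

β = Cov(Rp, Rm) / Var(Rm) = 0.0546 / 0.0367 = 1.4877

1.49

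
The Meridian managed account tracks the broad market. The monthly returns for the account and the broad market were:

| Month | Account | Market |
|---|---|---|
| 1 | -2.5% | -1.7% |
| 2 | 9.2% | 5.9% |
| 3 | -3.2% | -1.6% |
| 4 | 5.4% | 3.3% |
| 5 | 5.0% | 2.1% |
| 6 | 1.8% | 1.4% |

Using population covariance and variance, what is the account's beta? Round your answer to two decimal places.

1.63

r̄p = 2.6167%,  r̄m = 1.5667%
Cov = Σ(rp − r̄p)(rm − r̄m) / 6 = 11.6489
Var(rm) = Σ(rm − r̄m)² / 6 = 7.1322
β = Cov / Var = 11.6489 / 7.1322 = 1.6333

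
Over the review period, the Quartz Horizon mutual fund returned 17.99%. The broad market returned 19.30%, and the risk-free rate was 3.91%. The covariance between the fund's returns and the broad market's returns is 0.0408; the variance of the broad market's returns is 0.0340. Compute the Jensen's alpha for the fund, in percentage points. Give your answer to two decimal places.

β = Cov / Var = 0.0408 / 0.0340 = 1.2000
E[R] = Rf + β(Rm − Rf) = 3.91% + 1.2000 × (19.30% − 3.91%) = 22.3780%
α = Rp − E[R] = 17.99% − 22.3780% = -4.3880

-4.39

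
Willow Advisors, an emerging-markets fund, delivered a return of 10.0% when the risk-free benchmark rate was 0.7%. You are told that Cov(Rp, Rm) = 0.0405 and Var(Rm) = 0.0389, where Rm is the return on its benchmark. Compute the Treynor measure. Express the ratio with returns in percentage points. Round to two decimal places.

β = Cov / Var = 0.0405 / 0.0389 = 1.0411
Treynor = (Rp − Rf) / β = (10.0% − 0.7%) / 1.0411 = 9.30 / 1.0411 = 8.9329

8.93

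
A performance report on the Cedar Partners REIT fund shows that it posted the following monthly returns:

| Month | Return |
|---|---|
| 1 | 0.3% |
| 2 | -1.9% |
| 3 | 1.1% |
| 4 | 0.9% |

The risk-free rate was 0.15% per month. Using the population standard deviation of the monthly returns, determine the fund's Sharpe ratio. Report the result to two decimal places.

r̄ = (0.3 − 1.9 + 1.1 + 0.9) / 4 = 0.40 / 4 = 0.1000%
Σ(r − r̄)² = 5.6800; population σ = √(5.6800/4) = 1.1916%
Sharpe = (r̄ − rf) / σ = (0.1000 − 0.15) / 1.1916 = -0.0500 / 1.1916 = -0.0420

-0.04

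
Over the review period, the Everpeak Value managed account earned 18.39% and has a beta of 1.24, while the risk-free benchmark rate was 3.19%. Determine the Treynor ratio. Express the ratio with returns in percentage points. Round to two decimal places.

Treynor = (Rp − Rf) / β = (18.39% − 3.19%) / 1.24 = 15.20 / 1.24 = 12.2581

12.26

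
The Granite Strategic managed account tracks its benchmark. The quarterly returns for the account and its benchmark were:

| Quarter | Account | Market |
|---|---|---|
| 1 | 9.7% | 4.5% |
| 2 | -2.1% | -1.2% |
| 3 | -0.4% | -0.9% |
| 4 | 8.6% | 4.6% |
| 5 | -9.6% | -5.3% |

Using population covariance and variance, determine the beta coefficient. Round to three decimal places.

r̄p = 1.2400%,  r̄m = 0.3400%
Cov = Σ(rp − r̄p)(rm − r̄m) / 5 = 26.9724
Var(rm) = Σ(rm − r̄m)² / 5 = 14.2344
β = Cov / Var = 26.9724 / 14.2344 = 1.8949

1.895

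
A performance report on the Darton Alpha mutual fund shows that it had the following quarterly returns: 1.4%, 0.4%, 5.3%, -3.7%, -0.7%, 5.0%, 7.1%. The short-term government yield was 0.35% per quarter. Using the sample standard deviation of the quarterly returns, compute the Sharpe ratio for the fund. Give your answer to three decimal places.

r̄ = (1.4 + 0.4 + 5.3 − 3.7 − 0.7 + 5 + 7.1) / 7 = 14.80 / 7 = 2.1143%
Σ(r − r̄)² = 88.5086; sample σ = √(88.5086/6) = 3.8408%
Sharpe = (r̄ − rf) / σ = (2.1143 − 0.35) / 3.8408 = 1.7643 / 3.8408 = 0.4594

0.459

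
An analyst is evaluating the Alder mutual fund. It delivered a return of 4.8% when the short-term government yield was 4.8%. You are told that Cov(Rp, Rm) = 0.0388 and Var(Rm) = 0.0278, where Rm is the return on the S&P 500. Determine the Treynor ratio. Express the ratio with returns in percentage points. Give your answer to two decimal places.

β = Cov / Var = 0.0388 / 0.0278 = 1.3957
Treynor = (Rp − Rf) / β = (4.8% − 4.8%) / 1.3957 = 0.00 / 1.3957 = 0.0000

0.00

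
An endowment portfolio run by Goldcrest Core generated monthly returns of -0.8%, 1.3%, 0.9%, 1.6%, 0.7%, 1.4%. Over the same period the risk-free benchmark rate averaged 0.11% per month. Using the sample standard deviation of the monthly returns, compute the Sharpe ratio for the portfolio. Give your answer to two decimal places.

r̄ = (-0.8 + 1.3 + 0.9 + 1.6 + 0.7 + 1.4) / 6 = 5.10 / 6 = 0.8500%
Sample σ = √[Σ(r − r̄)² / 5] = √[3.8150 / 5] = √0.7630 = 0.8735%
Sharpe = (r̄ − rf) / σ = (0.8500 − 0.11) / 0.8735 = 0.7400 / 0.8735 = 0.8472

0.85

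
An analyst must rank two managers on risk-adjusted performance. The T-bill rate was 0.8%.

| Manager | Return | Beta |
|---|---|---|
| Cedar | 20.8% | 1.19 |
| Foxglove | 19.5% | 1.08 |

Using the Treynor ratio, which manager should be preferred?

Cedar: Treynor = (20.8% − 0.8%) / 1.19 = 16.807
Foxglove: Treynor = (19.5% − 0.8%) / 1.08 = 17.315
Highest: Foxglove (17.315).

Foxglove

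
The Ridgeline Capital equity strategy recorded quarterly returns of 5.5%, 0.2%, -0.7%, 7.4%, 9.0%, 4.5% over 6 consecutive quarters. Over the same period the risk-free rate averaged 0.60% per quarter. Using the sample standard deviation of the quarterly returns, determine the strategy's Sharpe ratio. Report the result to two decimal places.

μ = (5.5 + 0.2 − 0.7 + 7.4 + 9 + 4.5) / 6 = 4.3167%
Σ(r − μ)² = (5.5 − 4.3167)² + (0.2 − 4.3167)² + … = 74.9883
sample σ = √(74.9883 / 5) = √14.9977 = 3.8727%
Sharpe = (μ − rf) / σ = (4.3167 − 0.6) / 3.8727 = 3.7167 / 3.8727 = 0.9597

0.96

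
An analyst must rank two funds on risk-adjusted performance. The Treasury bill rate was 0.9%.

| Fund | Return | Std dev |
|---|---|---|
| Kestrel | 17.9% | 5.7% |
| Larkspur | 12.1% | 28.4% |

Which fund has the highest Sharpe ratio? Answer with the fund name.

Kestrel: Sharpe ratio = (17.9% − 0.9%) / 5.7% = 2.982
Larkspur: Sharpe ratio = (12.1% − 0.9%) / 28.4% = 0.394
Highest: Kestrel (2.982).

Kestrel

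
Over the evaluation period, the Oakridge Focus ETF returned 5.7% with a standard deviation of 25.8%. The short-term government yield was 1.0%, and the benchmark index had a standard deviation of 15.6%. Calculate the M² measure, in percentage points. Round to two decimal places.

3.84

Sharpe = (Rp − Rf) / σp = (5.7% − 1.0%) / 25.8% = 0.1822
M² = Rf + Sharpe × σm = 1.0% + 0.1822 × 15.6% = 3.8423%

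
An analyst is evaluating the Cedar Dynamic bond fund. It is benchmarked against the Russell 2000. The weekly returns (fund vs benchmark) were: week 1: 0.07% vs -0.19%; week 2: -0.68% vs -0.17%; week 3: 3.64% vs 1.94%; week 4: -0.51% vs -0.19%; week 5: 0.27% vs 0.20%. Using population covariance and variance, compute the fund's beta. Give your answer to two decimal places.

r̄p = 0.5580%,  r̄m = 0.3180%
Cov = Σ(rp − r̄p)(rm − r̄m) / 5 = 1.2855
Var(rm) = Σ(rm − r̄m)² / 5 = 0.6798
β = Cov / Var = 1.2855 / 0.6798 = 1.8910

1.89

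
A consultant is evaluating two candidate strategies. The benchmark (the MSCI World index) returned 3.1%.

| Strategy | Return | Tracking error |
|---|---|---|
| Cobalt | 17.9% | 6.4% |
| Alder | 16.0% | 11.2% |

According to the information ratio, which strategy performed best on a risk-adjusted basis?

Cobalt: IR = (17.9% − 3.1%) / 6.4% = 2.313
Alder: IR = (16.0% − 3.1%) / 11.2% = 1.152
Highest: Cobalt (2.313).

Cobalt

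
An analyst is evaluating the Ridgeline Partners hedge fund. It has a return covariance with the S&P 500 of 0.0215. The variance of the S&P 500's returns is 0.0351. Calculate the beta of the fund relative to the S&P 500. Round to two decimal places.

β = Cov(Rp, Rm) / Var(Rm) = 0.0215 / 0.0351 = 0.6125

0.61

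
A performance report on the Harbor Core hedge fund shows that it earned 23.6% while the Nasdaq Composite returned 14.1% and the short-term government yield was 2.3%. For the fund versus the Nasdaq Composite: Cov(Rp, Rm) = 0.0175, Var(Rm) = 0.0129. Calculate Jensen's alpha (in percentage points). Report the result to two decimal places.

β = Cov / Var = 0.0175 / 0.0129 = 1.3566
E[R] = Rf + β(Rm − Rf) = 2.3% + 1.3566 × (14.1% − 2.3%) = 18.3079%
α = Rp − E[R] = 23.6% − 18.3079% = 5.2921

5.29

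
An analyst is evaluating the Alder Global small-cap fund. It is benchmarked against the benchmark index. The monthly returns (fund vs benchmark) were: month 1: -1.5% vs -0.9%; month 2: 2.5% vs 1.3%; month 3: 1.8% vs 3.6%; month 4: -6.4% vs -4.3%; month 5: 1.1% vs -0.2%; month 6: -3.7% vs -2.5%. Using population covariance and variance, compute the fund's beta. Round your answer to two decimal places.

1.15

r̄p = -1.0333%,  r̄m = -0.5000%
Cov = Σ(rp − r̄p)(rm − r̄m) / 6 = 7.4217
Var(rm) = Σ(rm − r̄m)² / 6 = 6.4567
β = Cov / Var = 7.4217 / 6.4567 = 1.1495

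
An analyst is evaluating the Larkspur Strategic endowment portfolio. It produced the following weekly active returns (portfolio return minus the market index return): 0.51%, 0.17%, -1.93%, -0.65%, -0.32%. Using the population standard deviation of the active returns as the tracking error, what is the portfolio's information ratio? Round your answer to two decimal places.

-0.53

r̄ = (0.51 + 0.17 − 1.93 − 0.65 − 0.32) / 5 = -2.220 / 5 = -0.4440%
Σ(r − r̄)² = (0.51 − (-0.4440))² + (0.17 − (-0.4440))² + (-1.93 − (-0.4440))² + … = 3.5531
population σ = √(3.5531 / 5) = √0.7106 = 0.8430%
IR = r̄ / tracking error = -0.4440 / 0.8430 = -0.5267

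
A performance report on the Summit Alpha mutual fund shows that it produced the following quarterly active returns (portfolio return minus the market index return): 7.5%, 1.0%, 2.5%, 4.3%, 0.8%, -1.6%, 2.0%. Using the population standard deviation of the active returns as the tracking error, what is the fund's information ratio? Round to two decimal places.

μ = (7.5 + 1 + 2.5 + 4.3 + 0.8 − 1.6 + 2) / 7 = 16.50 / 7 = 2.3571%
Σ(r − μ)² = (7.5 − 2.3571)² + (1 − 2.3571)² + … = 50.2971
σ = √[50.2971 / 7] = 2.6805%
IR = μ / tracking error = 2.3571 / 2.6805 = 0.8794

0.88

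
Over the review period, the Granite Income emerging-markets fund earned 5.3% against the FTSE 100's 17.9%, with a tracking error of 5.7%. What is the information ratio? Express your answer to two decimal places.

-2.21

IR = (Rp − Rb) / TE = (5.3% − 17.9%) / 5.7% = -12.60% / 5.7% = -2.2105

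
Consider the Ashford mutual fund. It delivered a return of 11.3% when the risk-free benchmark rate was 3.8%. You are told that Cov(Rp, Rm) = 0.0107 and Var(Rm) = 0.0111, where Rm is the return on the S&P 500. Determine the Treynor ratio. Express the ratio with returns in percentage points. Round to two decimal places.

7.78

β = Cov / Var = 0.0107 / 0.0111 = 0.9640
Treynor = (Rp − Rf) / β = (11.3% − 3.8%) / 0.9640 = 7.50 / 0.9640 = 7.7801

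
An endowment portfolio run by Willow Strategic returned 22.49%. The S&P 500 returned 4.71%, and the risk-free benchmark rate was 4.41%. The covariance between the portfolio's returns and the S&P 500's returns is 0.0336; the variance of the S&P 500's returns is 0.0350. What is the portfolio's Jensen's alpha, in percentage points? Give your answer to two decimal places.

17.79

β = Cov / Var = 0.0336 / 0.0350 = 0.9600
E[R] = Rf + β(Rm − Rf) = 4.41% + 0.9600 × (4.71% − 4.41%) = 4.6980%
α = Rp − E[R] = 22.49% − 4.6980% = 17.7920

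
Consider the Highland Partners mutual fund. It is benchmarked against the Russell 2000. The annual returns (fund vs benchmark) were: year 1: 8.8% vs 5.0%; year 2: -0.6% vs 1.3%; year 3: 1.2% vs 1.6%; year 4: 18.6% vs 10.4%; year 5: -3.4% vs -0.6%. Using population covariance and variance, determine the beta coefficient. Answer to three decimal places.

2.044

r̄p = 4.9200%,  r̄m = 3.5400%
Cov = Σ(rp − r̄p)(rm − r̄m) / 5 = 30.7072
Var(rm) = Σ(rm − r̄m)² / 5 = 15.0224
β = Cov / Var = 30.7072 / 15.0224 = 2.0441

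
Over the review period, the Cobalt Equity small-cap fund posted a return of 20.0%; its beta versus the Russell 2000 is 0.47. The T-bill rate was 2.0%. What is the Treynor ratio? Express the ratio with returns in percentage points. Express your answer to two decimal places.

Treynor = (Rp − Rf) / β = (20.0% − 2.0%) / 0.47 = 18.00 / 0.47 = 38.2979

38.30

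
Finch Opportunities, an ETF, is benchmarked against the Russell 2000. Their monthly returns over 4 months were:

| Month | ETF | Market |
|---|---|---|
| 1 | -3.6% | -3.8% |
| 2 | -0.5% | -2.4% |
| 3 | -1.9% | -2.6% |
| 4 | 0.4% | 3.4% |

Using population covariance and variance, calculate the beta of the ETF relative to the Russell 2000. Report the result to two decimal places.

0.44

r̄p = -1.4000%,  r̄m = -1.3500%
Cov = Σ(rp − r̄p)(rm − r̄m) / 4 = 3.4050
Var(rm) = Σ(rm − r̄m)² / 4 = 7.8075
β = Cov / Var = 3.4050 / 7.8075 = 0.4361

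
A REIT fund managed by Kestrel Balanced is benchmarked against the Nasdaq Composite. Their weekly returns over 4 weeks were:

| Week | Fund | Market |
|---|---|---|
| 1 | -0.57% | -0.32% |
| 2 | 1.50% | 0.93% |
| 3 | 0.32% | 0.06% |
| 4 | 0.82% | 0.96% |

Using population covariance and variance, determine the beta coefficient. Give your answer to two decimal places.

r̄p = 0.5175%,  r̄m = 0.4075%
Cov = Σ(rp − r̄p)(rm − r̄m) / 4 = 0.3851
Var(rm) = Σ(rm − r̄m)² / 4 = 0.3071
β = Cov / Var = 0.3851 / 0.3071 = 1.2540

1.25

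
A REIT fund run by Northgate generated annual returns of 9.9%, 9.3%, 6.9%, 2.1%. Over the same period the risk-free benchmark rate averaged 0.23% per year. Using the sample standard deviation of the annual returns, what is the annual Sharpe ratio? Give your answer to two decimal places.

r̄ = (9.9 + 9.3 + 6.9 + 2.1) / 4 = 7.0500%
Σ(r − r̄)² = 37.7100; sample σ = √(37.7100/3) = 3.5454%
Sharpe = (r̄ − rf) / σ = (7.0500 − 0.23) / 3.5454 = 6.8200 / 3.5454 = 1.9236

1.92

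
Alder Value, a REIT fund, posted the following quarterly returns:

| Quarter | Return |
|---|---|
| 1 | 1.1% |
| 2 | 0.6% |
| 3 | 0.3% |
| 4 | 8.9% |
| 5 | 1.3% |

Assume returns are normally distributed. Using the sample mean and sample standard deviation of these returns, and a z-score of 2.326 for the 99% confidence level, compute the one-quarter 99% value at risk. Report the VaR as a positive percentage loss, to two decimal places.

Mean return r̄ = 12.20 / 5 = 2.4400%
Σ(r − r̄)² = (1.1 − 2.4400)² + (0.6 − 2.4400)² + (0.3 − 2.4400)² + … = 52.7920
σ = √[52.7920 / 4] = 3.6329%
VaR = −(r̄ − z·σ) = −(2.4400 − 2.326 × 3.6329) = −(-6.0101) = 6.0101%

6.01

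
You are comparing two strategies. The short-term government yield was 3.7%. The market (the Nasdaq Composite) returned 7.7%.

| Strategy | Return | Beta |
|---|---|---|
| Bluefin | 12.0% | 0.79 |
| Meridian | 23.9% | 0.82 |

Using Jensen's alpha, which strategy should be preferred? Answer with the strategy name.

Bluefin: α = 12.0% − [3.7% + 0.79 × (7.7% − 3.7%)] = 5.140
Meridian: α = 23.9% − [3.7% + 0.82 × (7.7% − 3.7%)] = 16.920
Highest: Meridian (16.920).

Meridian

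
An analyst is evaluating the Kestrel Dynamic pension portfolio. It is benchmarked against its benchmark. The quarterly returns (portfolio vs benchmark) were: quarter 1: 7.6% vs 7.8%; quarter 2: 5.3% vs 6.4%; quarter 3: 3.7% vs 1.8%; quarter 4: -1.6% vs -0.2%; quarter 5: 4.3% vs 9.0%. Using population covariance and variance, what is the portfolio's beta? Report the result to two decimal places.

r̄p = 3.8600%,  r̄m = 4.9600%
Cov = Σ(rp − r̄p)(rm − r̄m) / 5 = 8.6304
Var(rm) = Σ(rm − r̄m)² / 5 = 12.6144
β = Cov / Var = 8.6304 / 12.6144 = 0.6842

0.68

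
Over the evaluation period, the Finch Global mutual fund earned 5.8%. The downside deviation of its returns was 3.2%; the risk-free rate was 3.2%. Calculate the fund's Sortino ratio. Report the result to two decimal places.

Sortino = (Rp − Rf) / σd = (5.8% − 3.2%) / 3.2% = 2.60% / 3.2% = 0.8125

0.81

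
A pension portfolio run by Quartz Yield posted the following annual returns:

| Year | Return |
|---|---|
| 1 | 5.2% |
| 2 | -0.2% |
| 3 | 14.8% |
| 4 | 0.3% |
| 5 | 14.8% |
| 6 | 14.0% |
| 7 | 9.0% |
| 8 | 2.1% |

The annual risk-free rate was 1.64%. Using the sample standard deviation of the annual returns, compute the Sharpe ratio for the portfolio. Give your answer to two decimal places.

0.90

r̄ = (5.2 − 0.2 + 14.8 + 0.3 + 14.8 + 14 + 9 + 2.1) / 8 = 7.5000%
Σ(r − r̄)² = (5.2 − 7.5000)² + (-0.2 − 7.5000)² + … = 296.6600
σ = √[296.6600 / 7] = 6.5100%
Sharpe = (r̄ − rf) / σ = (7.5000 − 1.64) / 6.5100 = 5.8600 / 6.5100 = 0.9002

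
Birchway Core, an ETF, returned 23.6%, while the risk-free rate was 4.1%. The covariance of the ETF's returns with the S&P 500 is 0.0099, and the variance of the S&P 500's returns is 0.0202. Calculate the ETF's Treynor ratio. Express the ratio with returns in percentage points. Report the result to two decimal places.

39.79

β = Cov / Var = 0.0099 / 0.0202 = 0.4901
Treynor = (Rp − Rf) / β = (23.6% − 4.1%) / 0.4901 = 19.50 / 0.4901 = 39.7878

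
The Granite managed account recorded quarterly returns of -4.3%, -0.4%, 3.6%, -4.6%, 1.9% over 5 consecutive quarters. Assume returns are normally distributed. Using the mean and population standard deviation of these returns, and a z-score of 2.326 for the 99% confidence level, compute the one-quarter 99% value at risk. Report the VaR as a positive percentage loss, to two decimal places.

μ = (-4.3 − 0.4 + 3.6 − 4.6 + 1.9) / 5 = -3.80 / 5 = -0.7600%
Σ(r − μ)² = 53.4920; population σ = √(53.4920/5) = 3.2708%
VaR = −(μ − z·σ) = −(-0.7600 − 2.326 × 3.2708) = −(-8.3679) = 8.3679%

8.37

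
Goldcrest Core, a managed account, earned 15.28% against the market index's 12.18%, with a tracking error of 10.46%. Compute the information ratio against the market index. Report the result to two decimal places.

0.30

IR = (Rp − Rb) / TE = (15.28% − 12.18%) / 10.46% = 3.10% / 10.46% = 0.2964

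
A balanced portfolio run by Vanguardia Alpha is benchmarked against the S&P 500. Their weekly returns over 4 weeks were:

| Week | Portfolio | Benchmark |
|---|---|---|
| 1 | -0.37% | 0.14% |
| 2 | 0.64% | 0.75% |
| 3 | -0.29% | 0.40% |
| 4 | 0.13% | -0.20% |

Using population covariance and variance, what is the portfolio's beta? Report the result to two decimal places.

0.53

r̄p = 0.0275%,  r̄m = 0.2725%
Cov = Σ(rp − r̄p)(rm − r̄m) / 4 = 0.0641
Var(rm) = Σ(rm − r̄m)² / 4 = 0.1213
β = Cov / Var = 0.0641 / 0.1213 = 0.5284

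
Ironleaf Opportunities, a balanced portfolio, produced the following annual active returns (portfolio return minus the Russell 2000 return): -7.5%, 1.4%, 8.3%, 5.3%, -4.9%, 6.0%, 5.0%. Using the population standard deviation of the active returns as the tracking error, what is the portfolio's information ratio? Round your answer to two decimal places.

0.35

r̄ = (-7.5 + 1.4 + 8.3 + 5.3 − 4.9 + 6 + 5) / 7 = 1.9429%
Σ(r − r̄)² = 213.7771; population σ = √(213.7771/7) = 5.5263%
IR = r̄ / tracking error = 1.9429 / 5.5263 = 0.3516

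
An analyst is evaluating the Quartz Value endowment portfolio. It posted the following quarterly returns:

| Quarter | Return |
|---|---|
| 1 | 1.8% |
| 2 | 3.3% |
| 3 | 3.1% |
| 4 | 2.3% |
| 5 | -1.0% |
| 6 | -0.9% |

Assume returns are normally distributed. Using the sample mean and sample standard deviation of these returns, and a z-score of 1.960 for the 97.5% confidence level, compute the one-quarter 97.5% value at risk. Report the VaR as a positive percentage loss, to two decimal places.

Mean return μ = 8.60 / 6 = 1.4333%
Σ(r − μ)² = (1.8 − 1.4333)² + (3.3 − 1.4333)² + (3.1 − 1.4333)² + … = 18.5133
σ = √[18.5133 / 5] = 1.9242%
VaR = −(μ − z·σ) = −(1.4333 − 1.960 × 1.9242) = −(-2.3381) = 2.3381%

2.34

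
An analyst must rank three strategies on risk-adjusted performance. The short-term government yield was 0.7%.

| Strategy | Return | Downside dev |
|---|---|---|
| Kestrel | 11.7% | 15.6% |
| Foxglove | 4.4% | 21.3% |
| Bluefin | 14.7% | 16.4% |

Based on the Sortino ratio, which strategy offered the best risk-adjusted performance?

Bluefin

Kestrel: Sortino ratio = (11.7% − 0.7%) / 15.6% = 0.705
Foxglove: Sortino ratio = (4.4% − 0.7%) / 21.3% = 0.174
Bluefin: Sortino ratio = (14.7% − 0.7%) / 16.4% = 0.854
Highest: Bluefin (0.854).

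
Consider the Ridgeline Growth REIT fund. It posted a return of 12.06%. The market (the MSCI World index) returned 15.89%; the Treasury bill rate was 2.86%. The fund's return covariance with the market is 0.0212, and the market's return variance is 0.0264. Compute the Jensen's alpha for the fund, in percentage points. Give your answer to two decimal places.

β = Cov / Var = 0.0212 / 0.0264 = 0.8030
E[R] = Rf + β(Rm − Rf) = 2.86% + 0.8030 × (15.89% − 2.86%) = 13.3231%
α = Rp − E[R] = 12.06% − 13.3231% = -1.2631

-1.26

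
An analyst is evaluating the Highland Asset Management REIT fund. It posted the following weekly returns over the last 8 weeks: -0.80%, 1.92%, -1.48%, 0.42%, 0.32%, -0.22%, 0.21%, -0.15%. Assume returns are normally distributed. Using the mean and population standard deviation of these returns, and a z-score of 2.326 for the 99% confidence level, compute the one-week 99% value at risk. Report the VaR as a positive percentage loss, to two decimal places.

2.13

Mean return μ = 0.220 / 8 = 0.0275%
Population std dev = √[6.9046 / 8] = 0.9290%
VaR = −(μ − z·σ) = −(0.0275 − 2.326 × 0.9290) = −(-2.1334) = 2.1334%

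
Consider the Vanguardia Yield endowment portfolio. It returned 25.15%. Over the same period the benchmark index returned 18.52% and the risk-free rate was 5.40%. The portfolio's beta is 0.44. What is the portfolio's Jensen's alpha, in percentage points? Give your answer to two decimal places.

CAPM expected return = Rf + β(Rm − Rf) = 5.40% + 0.44 × (18.52% − 5.40%) = 5.4 + 0.44 × 13.12 = 11.1728%
Jensen's α = Rp − E[R] = 25.15% − 11.1728% = 13.9772

13.98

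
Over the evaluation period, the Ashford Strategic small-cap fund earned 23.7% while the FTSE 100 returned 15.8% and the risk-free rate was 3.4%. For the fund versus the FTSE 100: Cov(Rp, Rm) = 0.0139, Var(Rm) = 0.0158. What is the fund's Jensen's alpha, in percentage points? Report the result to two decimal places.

β = Cov / Var = 0.0139 / 0.0158 = 0.8797
E[R] = Rf + β(Rm − Rf) = 3.4% + 0.8797 × (15.8% − 3.4%) = 14.3083%
α = Rp − E[R] = 23.7% − 14.3083% = 9.3917

9.39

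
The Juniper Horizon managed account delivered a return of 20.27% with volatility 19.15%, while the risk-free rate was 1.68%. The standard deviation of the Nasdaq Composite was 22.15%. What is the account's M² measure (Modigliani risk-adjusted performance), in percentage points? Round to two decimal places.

23.18

Sharpe = (Rp − Rf) / σp = (20.27% − 1.68%) / 19.15% = 0.9708
M² = Rf + Sharpe × σm = 1.68% + 0.9708 × 22.15% = 23.1832%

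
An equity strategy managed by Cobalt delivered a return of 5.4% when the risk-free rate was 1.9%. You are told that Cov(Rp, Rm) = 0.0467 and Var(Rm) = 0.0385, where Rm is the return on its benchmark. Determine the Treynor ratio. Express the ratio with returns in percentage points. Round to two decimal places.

β = Cov / Var = 0.0467 / 0.0385 = 1.2130
Treynor = (Rp − Rf) / β = (5.4% − 1.9%) / 1.2130 = 3.50 / 1.2130 = 2.8854

2.89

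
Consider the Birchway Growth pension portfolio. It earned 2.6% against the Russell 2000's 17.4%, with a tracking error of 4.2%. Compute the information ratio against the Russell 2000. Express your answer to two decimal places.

-3.52

IR = (Rp − Rb) / TE = (2.6% − 17.4%) / 4.2% = -14.80% / 4.2% = -3.5238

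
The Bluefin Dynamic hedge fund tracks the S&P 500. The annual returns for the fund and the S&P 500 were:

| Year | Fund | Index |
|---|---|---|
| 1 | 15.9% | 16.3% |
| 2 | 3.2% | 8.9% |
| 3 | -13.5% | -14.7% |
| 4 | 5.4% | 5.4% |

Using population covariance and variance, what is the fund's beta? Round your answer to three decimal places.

r̄p = 2.7500%,  r̄m = 3.9750%
Cov = Σ(rp − r̄p)(rm − r̄m) / 4 = 117.8838
Var(rm) = Σ(rm − r̄m)² / 4 = 131.7369
β = Cov / Var = 117.8838 / 131.7369 = 0.8948

0.895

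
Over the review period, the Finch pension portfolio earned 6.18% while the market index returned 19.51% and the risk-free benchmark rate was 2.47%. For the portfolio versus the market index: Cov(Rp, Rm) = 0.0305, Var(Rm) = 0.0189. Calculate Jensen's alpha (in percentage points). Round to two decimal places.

-23.79

β = Cov / Var = 0.0305 / 0.0189 = 1.6138
E[R] = Rf + β(Rm − Rf) = 2.47% + 1.6138 × (19.51% − 2.47%) = 29.9692%
α = Rp − E[R] = 6.18% − 29.9692% = -23.7892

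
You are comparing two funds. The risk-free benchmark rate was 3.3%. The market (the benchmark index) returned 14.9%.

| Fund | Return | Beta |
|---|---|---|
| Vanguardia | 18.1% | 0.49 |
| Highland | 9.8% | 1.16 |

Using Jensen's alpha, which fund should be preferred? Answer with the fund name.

Vanguardia

Vanguardia: α = 18.1% − [3.3% + 0.49 × (14.9% − 3.3%)] = 9.116
Highland: α = 9.8% − [3.3% + 1.16 × (14.9% − 3.3%)] = -6.956
Highest: Vanguardia (9.116).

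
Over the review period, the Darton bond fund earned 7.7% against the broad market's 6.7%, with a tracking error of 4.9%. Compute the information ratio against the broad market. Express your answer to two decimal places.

0.20

IR = (Rp − Rb) / TE = (7.7% − 6.7%) / 4.9% = 1.00% / 4.9% = 0.2041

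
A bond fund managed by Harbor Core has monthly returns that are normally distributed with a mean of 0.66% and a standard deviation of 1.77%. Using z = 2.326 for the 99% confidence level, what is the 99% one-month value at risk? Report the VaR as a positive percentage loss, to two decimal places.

3.46

VaR (as % loss) = −(μ − z·σ) = −(0.66% − 2.326 × 1.77%) = −(-3.45702%) = 3.45702%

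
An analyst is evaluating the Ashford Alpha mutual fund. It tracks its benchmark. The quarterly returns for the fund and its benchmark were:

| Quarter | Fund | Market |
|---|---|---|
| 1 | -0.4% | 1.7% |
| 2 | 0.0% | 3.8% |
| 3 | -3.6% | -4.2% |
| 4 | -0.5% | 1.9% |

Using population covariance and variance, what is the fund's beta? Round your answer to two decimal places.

r̄p = -1.1250%,  r̄m = 0.8000%
Cov = Σ(rp − r̄p)(rm − r̄m) / 4 = 4.2725
Var(rm) = Σ(rm − r̄m)² / 4 = 9.0050
β = Cov / Var = 4.2725 / 9.0050 = 0.4745

0.47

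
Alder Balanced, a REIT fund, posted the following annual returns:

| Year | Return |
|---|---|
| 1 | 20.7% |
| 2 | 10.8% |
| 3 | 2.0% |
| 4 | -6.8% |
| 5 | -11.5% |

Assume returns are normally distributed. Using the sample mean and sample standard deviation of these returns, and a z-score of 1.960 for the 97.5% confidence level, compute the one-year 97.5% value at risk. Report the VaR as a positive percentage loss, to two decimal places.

r̄ = (20.7 + 10.8 + 2 − 6.8 − 11.5) / 5 = 3.0400%
Σ(r − r̄)² = (20.7 − 3.0400)² + (10.8 − 3.0400)² + … = 681.4120
σ = √[681.4120 / 4] = 13.0519%
VaR = −(r̄ − z·σ) = −(3.0400 − 1.960 × 13.0519) = −(-22.5417) = 22.5417%

22.54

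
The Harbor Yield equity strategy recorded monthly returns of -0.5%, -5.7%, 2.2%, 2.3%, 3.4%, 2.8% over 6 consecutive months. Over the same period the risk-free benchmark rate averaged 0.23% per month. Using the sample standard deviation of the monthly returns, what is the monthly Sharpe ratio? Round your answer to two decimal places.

0.15

Mean return r̄ = 4.50 / 6 = 0.7500%
Σ(r − r̄)² = (-0.5 − 0.7500)² + (-5.7 − 0.7500)² + (2.2 − 0.7500)² + … = 58.8950
sample σ = √(58.8950 / 5) = √11.7790 = 3.4321%
Sharpe = (r̄ − rf) / σ = (0.7500 − 0.23) / 3.4321 = 0.5200 / 3.4321 = 0.1515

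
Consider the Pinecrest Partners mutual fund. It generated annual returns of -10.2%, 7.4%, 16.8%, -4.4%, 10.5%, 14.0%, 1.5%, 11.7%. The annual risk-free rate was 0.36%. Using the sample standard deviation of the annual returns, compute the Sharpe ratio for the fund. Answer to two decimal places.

Mean return μ = 47.30 / 8 = 5.9125%
Σ(r − μ)² = (-10.2 − 5.9125)² + (7.4 − 5.9125)² + … = 626.1288
sample σ = √(626.1288 / 7) = √89.4470 = 9.4576%
Sharpe = (μ − rf) / σ = (5.9125 − 0.36) / 9.4576 = 5.5525 / 9.4576 = 0.5871

0.59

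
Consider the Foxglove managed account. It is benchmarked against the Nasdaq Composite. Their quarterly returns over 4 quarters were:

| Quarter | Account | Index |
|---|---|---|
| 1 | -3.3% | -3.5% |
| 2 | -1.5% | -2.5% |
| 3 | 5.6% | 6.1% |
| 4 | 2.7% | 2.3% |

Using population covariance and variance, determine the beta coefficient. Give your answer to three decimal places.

0.899

r̄p = 0.8750%,  r̄m = 0.6000%
Cov = Σ(rp − r̄p)(rm − r̄m) / 4 = 13.3925
Var(rm) = Σ(rm − r̄m)² / 4 = 14.8900
β = Cov / Var = 13.3925 / 14.8900 = 0.8994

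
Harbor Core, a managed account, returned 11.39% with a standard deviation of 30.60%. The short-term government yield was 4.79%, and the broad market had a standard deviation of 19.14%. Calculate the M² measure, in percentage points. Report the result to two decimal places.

Sharpe = (Rp − Rf) / σp = (11.39% − 4.79%) / 30.60% = 0.2157
M² = Rf + Sharpe × σm = 4.79% + 0.2157 × 19.14% = 8.9185%

8.92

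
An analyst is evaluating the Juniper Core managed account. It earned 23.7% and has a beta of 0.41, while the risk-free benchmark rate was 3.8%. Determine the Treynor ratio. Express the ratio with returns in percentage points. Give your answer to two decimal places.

48.54

Treynor = (Rp − Rf) / β = (23.7% − 3.8%) / 0.41 = 19.90 / 0.41 = 48.5366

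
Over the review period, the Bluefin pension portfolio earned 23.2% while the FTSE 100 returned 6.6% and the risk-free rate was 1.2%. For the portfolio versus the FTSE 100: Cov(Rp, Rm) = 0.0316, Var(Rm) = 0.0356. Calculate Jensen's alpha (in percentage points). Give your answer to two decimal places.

β = Cov / Var = 0.0316 / 0.0356 = 0.8876
E[R] = Rf + β(Rm − Rf) = 1.2% + 0.8876 × (6.6% − 1.2%) = 5.9930%
α = Rp − E[R] = 23.2% − 5.9930% = 17.2070

17.21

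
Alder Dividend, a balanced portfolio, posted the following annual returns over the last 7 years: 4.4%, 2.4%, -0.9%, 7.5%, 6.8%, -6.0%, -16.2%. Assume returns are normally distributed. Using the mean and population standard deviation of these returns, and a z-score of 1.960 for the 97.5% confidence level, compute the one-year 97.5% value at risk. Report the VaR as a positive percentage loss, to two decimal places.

r̄ = (4.4 + 2.4 − 0.9 + 7.5 + 6.8 − 6 − 16.2) / 7 = -0.2857%
Population std dev = √[426.2886 / 7] = 7.8037%
VaR = −(r̄ − z·σ) = −(-0.2857 − 1.960 × 7.8037) = −(-15.5810) = 15.5810%

15.58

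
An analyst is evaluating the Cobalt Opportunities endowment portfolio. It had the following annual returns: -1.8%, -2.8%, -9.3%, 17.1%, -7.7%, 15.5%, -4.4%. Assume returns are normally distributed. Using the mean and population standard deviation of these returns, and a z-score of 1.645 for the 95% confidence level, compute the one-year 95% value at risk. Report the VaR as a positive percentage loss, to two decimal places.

15.54

r̄ = (-1.8 − 2.8 − 9.3 + 17.1 − 7.7 + 15.5 − 4.4) / 7 = 6.60 / 7 = 0.9429%
Σ(r − r̄)² = (-1.8 − 0.9429)² + (-2.8 − 0.9429)² + (-9.3 − 0.9429)² + … = 702.6571
population σ = √(702.6571 / 7) = √100.3796 = 10.0190%
VaR = −(r̄ − z·σ) = −(0.9429 − 1.645 × 10.0190) = −(-15.5384) = 15.5384%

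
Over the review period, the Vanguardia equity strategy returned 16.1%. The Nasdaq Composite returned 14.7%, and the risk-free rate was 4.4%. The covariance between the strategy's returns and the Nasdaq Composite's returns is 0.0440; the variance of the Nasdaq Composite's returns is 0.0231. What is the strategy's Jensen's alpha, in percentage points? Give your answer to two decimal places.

-7.92

β = Cov / Var = 0.0440 / 0.0231 = 1.9048
E[R] = Rf + β(Rm − Rf) = 4.4% + 1.9048 × (14.7% − 4.4%) = 24.0194%
α = Rp − E[R] = 16.1% − 24.0194% = -7.9194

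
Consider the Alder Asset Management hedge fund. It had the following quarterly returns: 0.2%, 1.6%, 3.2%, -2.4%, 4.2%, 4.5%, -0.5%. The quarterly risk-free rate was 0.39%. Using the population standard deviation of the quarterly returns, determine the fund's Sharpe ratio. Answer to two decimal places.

0.48

r̄ = (0.2 + 1.6 + 3.2 − 2.4 + 4.2 + 4.5 − 0.5) / 7 = 1.5429%
Σ(r − r̄)² = (0.2 − 1.5429)² + (1.6 − 1.5429)² + … = 40.0771
population σ = √(40.0771 / 7) = √5.7253 = 2.3928%
Sharpe = (r̄ − rf) / σ = (1.5429 − 0.39) / 2.3928 = 1.1529 / 2.3928 = 0.4818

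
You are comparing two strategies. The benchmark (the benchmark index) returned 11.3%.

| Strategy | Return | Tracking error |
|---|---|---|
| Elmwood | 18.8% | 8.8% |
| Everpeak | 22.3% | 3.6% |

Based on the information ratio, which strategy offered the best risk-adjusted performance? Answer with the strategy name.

Everpeak

Elmwood: IR = (18.8% − 11.3%) / 8.8% = 0.852
Everpeak: IR = (22.3% − 11.3%) / 3.6% = 3.056
Highest: Everpeak (3.056).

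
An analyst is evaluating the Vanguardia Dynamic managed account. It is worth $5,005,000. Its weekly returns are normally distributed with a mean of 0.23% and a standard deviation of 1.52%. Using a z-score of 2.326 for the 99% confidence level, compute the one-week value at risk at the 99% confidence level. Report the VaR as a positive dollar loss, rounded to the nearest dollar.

$165,441

Return at the 99% tail: μ − z·σ = 0.23% − 2.326 × 1.52% = 0.23 − 3.53552 = -3.30552%
VaR = −(-3.30552%) × $5,005,000 = 3.30552% × $5,005,000 = $165,441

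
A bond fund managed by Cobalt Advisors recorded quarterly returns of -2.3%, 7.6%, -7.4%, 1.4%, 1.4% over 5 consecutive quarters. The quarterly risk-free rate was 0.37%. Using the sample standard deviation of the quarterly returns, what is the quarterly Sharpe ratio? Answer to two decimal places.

-0.04

r̄ = (-2.3 + 7.6 − 7.4 + 1.4 + 1.4) / 5 = 0.1400%
Sample std dev = √[121.6320 / 4] = 5.5143%
Sharpe = (r̄ − rf) / σ = (0.1400 − 0.37) / 5.5143 = -0.2300 / 5.5143 = -0.0417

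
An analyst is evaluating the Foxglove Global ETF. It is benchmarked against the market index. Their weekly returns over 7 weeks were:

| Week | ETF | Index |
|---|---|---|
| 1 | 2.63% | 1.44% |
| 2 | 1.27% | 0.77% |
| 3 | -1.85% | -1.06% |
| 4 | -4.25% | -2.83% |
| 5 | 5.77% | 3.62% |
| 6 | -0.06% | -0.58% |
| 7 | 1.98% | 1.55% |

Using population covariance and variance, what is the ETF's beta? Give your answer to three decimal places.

r̄p = 0.7843%,  r̄m = 0.4157%
Cov = Σ(rp − r̄p)(rm − r̄m) / 7 = 5.7804
Var(rm) = Σ(rm − r̄m)² / 7 = 3.7761
β = Cov / Var = 5.7804 / 3.7761 = 1.5308

1.531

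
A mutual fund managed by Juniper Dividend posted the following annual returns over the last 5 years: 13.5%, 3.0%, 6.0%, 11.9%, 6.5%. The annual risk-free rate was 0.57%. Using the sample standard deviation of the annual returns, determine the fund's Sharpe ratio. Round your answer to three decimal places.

Mean return r̄ = 40.90 / 5 = 8.1800%
Σ(r − r̄)² = 76.5480; sample σ = √(76.5480/4) = 4.3746%
Sharpe = (r̄ − rf) / σ = (8.1800 − 0.57) / 4.3746 = 7.6100 / 4.3746 = 1.7396

1.740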